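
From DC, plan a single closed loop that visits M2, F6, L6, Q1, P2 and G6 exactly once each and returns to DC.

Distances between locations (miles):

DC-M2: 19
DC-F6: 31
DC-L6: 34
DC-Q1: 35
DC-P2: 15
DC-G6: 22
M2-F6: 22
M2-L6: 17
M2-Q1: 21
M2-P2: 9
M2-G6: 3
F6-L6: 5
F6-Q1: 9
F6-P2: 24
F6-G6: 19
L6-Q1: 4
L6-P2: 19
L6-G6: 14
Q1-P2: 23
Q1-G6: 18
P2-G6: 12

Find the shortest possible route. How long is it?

85 miles — the shortest possible round trip.

DC → M2 → F6 → L6 → Q1 → P2 → G6 → DC: 19+22+5+4+23+12+22 = 107
DC → M2 → F6 → L6 → Q1 → G6 → P2 → DC: 19+22+5+4+18+12+15 = 95
DC → M2 → F6 → L6 → P2 → Q1 → G6 → DC: 19+22+5+19+23+18+22 = 128
DC → M2 → F6 → L6 → P2 → G6 → Q1 → DC: 19+22+5+19+12+18+35 = 130
DC → M2 → F6 → L6 → G6 → Q1 → P2 → DC: 19+22+5+14+18+23+15 = 116
DC → M2 → F6 → L6 → G6 → P2 → Q1 → DC: 19+22+5+14+12+23+35 = 130
DC → M2 → F6 → Q1 → L6 → P2 → G6 → DC: 19+22+9+4+19+12+22 = 107
DC → M2 → F6 → Q1 → L6 → G6 → P2 → DC: 19+22+9+4+14+12+15 = 95
… (352 more)
DC → F6 → L6 → Q1 → G6 → M2 → P2 → DC: 31+5+4+18+3+9+15 = 85  ← best
The minimum is 85.
One optimal route: DC → F6 → L6 → Q1 → G6 → M2 → P2 → DC (or its reverse).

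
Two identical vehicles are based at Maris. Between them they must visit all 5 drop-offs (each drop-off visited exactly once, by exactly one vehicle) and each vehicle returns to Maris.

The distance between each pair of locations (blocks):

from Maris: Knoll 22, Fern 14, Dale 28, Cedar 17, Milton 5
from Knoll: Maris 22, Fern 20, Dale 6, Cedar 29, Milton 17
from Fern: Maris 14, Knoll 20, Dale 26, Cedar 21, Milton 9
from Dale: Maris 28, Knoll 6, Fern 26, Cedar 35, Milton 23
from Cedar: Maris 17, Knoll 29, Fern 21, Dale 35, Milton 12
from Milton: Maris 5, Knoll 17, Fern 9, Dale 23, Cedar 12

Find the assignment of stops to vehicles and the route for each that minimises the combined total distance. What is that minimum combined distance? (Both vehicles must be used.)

102 blocks — the smallest possible combined total.

Try each way of splitting the stops between the two vehicles (each non-empty) and, for each split, find the best tour for each vehicle:
  {Knoll} + {Fern, Dale, Cedar, Milton}: 44 + 92 = 136
  {Fern} + {Knoll, Dale, Cedar, Milton}: 28 + 80 = 108
  {Knoll, Fern} + {Dale, Cedar, Milton}: 56 + 80 = 136
  {Dale} + {Knoll, Fern, Cedar, Milton}: 56 + 80 = 136
  {Knoll, Dale} + {Fern, Cedar, Milton}: 56 + 52 = 108
  {Fern, Dale} + {Knoll, Cedar, Milton}: 68 + 68 = 136
  … (15 splits in total)
  {Knoll, Fern, Dale} + {Cedar, Milton}: 68 + 34 = 102  ← best
Best: vehicle 1 Maris → Knoll → Dale → Fern → Maris = 68; vehicle 2 Maris → Cedar → Milton → Maris = 34; combined 102.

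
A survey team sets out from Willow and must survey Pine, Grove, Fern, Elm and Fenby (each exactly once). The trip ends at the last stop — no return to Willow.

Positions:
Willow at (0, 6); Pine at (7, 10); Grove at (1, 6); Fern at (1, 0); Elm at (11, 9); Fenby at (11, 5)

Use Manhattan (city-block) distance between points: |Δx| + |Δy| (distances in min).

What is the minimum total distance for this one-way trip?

There are 5! = 120 possible orderings.
Willow→Pine→Grove→Fern→Elm→Fenby: 11+10+6+19+4 = 50
Willow→Pine→Grove→Fern→Fenby→Elm: 11+10+6+15+4 = 46
Willow→Pine→Grove→Elm→Fern→Fenby: 11+10+13+19+15 = 68
Willow→Pine→Grove→Elm→Fenby→Fern: 11+10+13+4+15 = 53
Willow→Pine→Grove→Fenby→Fern→Elm: 11+10+11+15+19 = 66
Willow→Pine→Grove→Fenby→Elm→Fern: 11+10+11+4+19 = 55
Willow→Pine→Fern→Grove→Elm→Fenby: 11+16+6+13+4 = 50
Willow→Pine→Fern→Grove→Fenby→Elm: 11+16+6+11+4 = 48
Willow→Pine→Fern→Elm→Grove→Fenby: 11+16+19+13+11 = 70
Willow→Pine→Fern→Elm→Fenby→Grove: 11+16+19+4+11 = 61
Willow→Pine→Fern→Fenby→Grove→Elm: 11+16+15+11+13 = 66
Willow→Pine→Fern→Fenby→Elm→Grove: 11+16+15+4+13 = 59
Willow→Pine→Elm→Grove→Fern→Fenby: 11+5+13+6+15 = 50
Willow→Pine→Elm→Grove→Fenby→Fern: 11+5+13+11+15 = 55
… (106 more)
Willow→Grove→Fern→Fenby→Elm→Pine: 1+6+15+4+5 = 31  ← best
The minimum is 31.
One shortest path: Willow → Grove → Fern → Fenby → Elm → Pine.

Minimum one-way distance = 31 min.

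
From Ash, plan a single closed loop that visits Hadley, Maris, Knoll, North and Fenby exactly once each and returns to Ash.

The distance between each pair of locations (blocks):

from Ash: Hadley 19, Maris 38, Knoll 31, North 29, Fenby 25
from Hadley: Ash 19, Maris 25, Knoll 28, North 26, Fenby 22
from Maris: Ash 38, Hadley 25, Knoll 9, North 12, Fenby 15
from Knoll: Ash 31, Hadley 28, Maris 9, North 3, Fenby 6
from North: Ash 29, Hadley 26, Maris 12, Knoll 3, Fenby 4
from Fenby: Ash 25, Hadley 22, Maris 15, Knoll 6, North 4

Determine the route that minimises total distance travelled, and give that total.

Shortest round trip = 85 blocks.

There are 60 distinct closed tours to check (reversals are equivalent).
Ash-Hadley-Maris-Knoll-North-Fenby-Ash: 19+25+9+3+4+25 = 85
Ash-Hadley-Maris-Knoll-Fenby-North-Ash: 19+25+9+6+4+29 = 92
Ash-Hadley-Maris-North-Knoll-Fenby-Ash: 19+25+12+3+6+25 = 90
Ash-Hadley-Maris-North-Fenby-Knoll-Ash: 19+25+12+4+6+31 = 97
Ash-Hadley-Maris-Fenby-Knoll-North-Ash: 19+25+15+6+3+29 = 97
Ash-Hadley-Maris-Fenby-North-Knoll-Ash: 19+25+15+4+3+31 = 97
Ash-Hadley-Knoll-Maris-North-Fenby-Ash: 19+28+9+12+4+25 = 97
Ash-Hadley-Knoll-Maris-Fenby-North-Ash: 19+28+9+15+4+29 = 104
Ash-Hadley-Knoll-North-Maris-Fenby-Ash: 19+28+3+12+15+25 = 102
Ash-Hadley-Knoll-North-Fenby-Maris-Ash: 19+28+3+4+15+38 = 107
Ash-Hadley-Knoll-Fenby-Maris-North-Ash: 19+28+6+15+12+29 = 109
Ash-Hadley-Knoll-Fenby-North-Maris-Ash: 19+28+6+4+12+38 = 107
Ash-Hadley-North-Maris-Knoll-Fenby-Ash: 19+26+12+9+6+25 = 97
Ash-Hadley-North-Maris-Fenby-Knoll-Ash: 19+26+12+15+6+31 = 109
… (46 more)
The minimum is 85.
One optimal route: Ash → Hadley → Maris → Knoll → North → Fenby → Ash (or its reverse).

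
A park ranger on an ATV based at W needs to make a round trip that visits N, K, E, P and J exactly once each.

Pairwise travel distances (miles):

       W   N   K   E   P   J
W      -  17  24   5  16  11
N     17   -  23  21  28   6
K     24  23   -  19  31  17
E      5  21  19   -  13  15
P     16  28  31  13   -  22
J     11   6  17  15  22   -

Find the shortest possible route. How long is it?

Minimum total distance: 88 miles.

There are 60 distinct closed tours to check (reversals are equivalent).
W - N - K - E - P - J - W: 17+23+19+13+22+11 = 105
W - N - K - E - J - P - W: 17+23+19+15+22+16 = 112
W - N - K - P - E - J - W: 17+23+31+13+15+11 = 110
W - N - K - P - J - E - W: 17+23+31+22+15+5 = 113
W - N - K - J - E - P - W: 17+23+17+15+13+16 = 101
W - N - K - J - P - E - W: 17+23+17+22+13+5 = 97
W - N - E - K - P - J - W: 17+21+19+31+22+11 = 121
W - N - E - K - J - P - W: 17+21+19+17+22+16 = 112
W - N - E - P - K - J - W: 17+21+13+31+17+11 = 110
W - N - E - P - J - K - W: 17+21+13+22+17+24 = 114
W - N - E - J - K - P - W: 17+21+15+17+31+16 = 117
W - N - E - J - P - K - W: 17+21+15+22+31+24 = 130
W - N - P - K - E - J - W: 17+28+31+19+15+11 = 121
W - N - P - K - J - E - W: 17+28+31+17+15+5 = 113
… (46 more)
W - N - J - K - E - P - W: 17+6+17+19+13+16 = 88  ← best
The minimum is 88.
One optimal route: W → N → J → K → E → P → W (or its reverse).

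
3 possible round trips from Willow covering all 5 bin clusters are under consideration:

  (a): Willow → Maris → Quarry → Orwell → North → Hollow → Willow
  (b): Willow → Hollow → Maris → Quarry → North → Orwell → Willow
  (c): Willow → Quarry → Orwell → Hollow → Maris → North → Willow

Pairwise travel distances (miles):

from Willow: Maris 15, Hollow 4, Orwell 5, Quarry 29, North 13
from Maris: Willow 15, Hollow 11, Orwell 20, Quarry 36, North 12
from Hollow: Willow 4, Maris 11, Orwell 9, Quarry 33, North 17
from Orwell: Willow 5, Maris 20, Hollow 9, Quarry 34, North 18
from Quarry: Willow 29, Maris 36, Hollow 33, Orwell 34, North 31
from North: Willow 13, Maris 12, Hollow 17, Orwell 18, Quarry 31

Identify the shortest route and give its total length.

Shortest is (b), total 105 miles.

(a): 15 + 36 + 34 + 18 + 17 + 4 = 124
(b): 4 + 11 + 36 + 31 + 18 + 5 = 105
(c): 29 + 34 + 9 + 11 + 12 + 13 = 108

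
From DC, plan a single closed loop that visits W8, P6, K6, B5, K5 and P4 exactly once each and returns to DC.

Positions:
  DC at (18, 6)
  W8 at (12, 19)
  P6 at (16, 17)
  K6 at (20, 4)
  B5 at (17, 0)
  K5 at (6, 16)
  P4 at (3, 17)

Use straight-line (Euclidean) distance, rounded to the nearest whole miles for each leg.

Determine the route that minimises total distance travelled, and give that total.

DC-W8-P6-K6-B5-K5-P4-DC: 14+4+14+5+19+3+19 = 78
DC-W8-P6-K6-B5-P4-K5-DC: 14+4+14+5+22+3+16 = 78
DC-W8-P6-K6-K5-B5-P4-DC: 14+4+14+18+19+22+19 = 110
DC-W8-P6-K6-K5-P4-B5-DC: 14+4+14+18+3+22+6 = 81
DC-W8-P6-K6-P4-B5-K5-DC: 14+4+14+21+22+19+16 = 110
DC-W8-P6-K6-P4-K5-B5-DC: 14+4+14+21+3+19+6 = 81
DC-W8-P6-B5-K6-K5-P4-DC: 14+4+17+5+18+3+19 = 80
DC-W8-P6-B5-K6-P4-K5-DC: 14+4+17+5+21+3+16 = 80
… (352 more)
DC-P6-W8-P4-K5-B5-K6-DC: 11+4+9+3+19+5+3 = 54  ← best
The minimum is 54.
One optimal route: DC → P6 → W8 → P4 → K5 → B5 → K6 → DC (or its reverse).

54 miles — the shortest possible round trip.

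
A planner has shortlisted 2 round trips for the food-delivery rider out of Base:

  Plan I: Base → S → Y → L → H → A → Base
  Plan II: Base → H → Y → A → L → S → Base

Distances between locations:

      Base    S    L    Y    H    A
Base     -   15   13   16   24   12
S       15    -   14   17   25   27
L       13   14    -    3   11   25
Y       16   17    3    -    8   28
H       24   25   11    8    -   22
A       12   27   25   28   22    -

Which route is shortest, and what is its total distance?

Plan I: 15 + 17 + 3 + 11 + 22 + 12 = 80
Plan II: 24 + 8 + 28 + 25 + 14 + 15 = 114

80 — Plan I is the shortest.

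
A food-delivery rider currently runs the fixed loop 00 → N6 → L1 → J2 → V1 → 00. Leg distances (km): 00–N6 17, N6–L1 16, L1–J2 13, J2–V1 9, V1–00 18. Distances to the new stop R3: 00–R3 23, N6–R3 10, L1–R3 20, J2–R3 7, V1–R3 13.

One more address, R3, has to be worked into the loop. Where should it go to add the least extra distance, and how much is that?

Minimum extra distance: 11 km, inserting R3 between J2 and V1.

Insertion cost between consecutive stops i–j is d(i,R3) + d(R3,j) − d(i,j):
  between 00 and N6: 23 + 10 − 17 = 16
  between N6 and L1: 10 + 20 − 16 = 14
  between L1 and J2: 20 + 7 − 13 = 14
  between J2 and V1: 7 + 13 − 9 = 11
  between V1 and 00: 13 + 23 − 18 = 18
Cheapest insertion is between J2 and V1, adding 11.
New total = 73 + 11 = 84.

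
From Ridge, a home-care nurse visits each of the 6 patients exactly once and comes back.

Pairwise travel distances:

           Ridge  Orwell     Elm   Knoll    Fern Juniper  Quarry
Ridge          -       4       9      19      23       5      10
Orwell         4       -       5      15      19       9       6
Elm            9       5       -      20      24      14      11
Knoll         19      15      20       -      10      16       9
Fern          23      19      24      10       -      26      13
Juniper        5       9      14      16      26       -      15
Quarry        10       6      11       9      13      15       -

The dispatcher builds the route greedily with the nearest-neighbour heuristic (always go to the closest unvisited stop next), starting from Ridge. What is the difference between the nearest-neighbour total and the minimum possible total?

Ridge: Orwell=4, Juniper=5, Elm=9, Quarry=10, Knoll=19, Fern=23 ⇒ Orwell
Orwell: Elm=5, Quarry=6, Juniper=9, Knoll=15, Fern=19 ⇒ Elm
Elm: Quarry=11, Juniper=14, Knoll=20, Fern=24 ⇒ Quarry
Quarry: Knoll=9, Fern=13, Juniper=15 ⇒ Knoll
Knoll: Fern=10, Juniper=16 ⇒ Fern
Fern: Juniper=26 ⇒ Juniper
NN route Ridge → Orwell → Elm → Quarry → Knoll → Fern → Juniper → Ridge costs 70.
Optimal: Ridge → Orwell → Elm → Quarry → Fern → Knoll → Juniper → Ridge costs 64 (by enumerating all 360 distinct tours).
Excess = 70 − 64 = 6.

The nearest-neighbour route is 6 longer than optimal.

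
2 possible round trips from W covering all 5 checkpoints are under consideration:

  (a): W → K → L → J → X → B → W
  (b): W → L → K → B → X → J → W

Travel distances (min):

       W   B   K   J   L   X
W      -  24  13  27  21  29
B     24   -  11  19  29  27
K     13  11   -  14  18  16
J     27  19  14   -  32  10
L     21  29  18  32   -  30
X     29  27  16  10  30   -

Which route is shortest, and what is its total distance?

(a): 13 + 18 + 32 + 10 + 27 + 24 = 124
(b): 21 + 18 + 11 + 27 + 10 + 27 = 114

Shortest is (b), total 114 min.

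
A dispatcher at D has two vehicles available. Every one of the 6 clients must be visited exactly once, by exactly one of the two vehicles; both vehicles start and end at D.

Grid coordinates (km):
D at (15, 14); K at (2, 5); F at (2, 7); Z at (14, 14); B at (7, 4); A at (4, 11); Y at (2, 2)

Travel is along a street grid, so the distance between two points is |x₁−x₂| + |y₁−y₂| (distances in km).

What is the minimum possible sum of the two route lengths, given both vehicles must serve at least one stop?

There are 2^5 − 1 = 31 ways to divide the 6 stops into two non-empty groups. For each, the best each vehicle can do is its own shortest tour through its group:
  {K} + {F, Z, B, A, Y}: 44 + 50 = 94
  {F} + {K, Z, B, A, Y}: 40 + 50 = 90
  {K, F} + {Z, B, A, Y}: 44 + 50 = 94
  {Z} + {K, F, B, A, Y}: 2 + 50 = 52
  {K, Z} + {F, B, A, Y}: 44 + 50 = 94
  {F, Z} + {K, B, A, Y}: 40 + 50 = 90
  … (31 splits in total)
Best: vehicle 1 D → Z → D = 2; vehicle 2 D → B → Y → K → F → A → D = 50; combined 52.

Minimum combined distance: 52 km.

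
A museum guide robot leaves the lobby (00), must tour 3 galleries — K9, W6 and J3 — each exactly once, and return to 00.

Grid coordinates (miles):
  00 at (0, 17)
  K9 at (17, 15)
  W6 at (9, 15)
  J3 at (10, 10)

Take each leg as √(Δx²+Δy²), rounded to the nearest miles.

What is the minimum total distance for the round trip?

Shortest round trip = 38 miles.

00 → K9 → W6 → J3 → 00: 17+8+5+12 = 42
00 → K9 → J3 → W6 → 00: 17+9+5+9 = 40
00 → W6 → K9 → J3 → 00: 9+8+9+12 = 38
The minimum is 38.
One optimal route: 00 → W6 → K9 → J3 → 00 (or its reverse).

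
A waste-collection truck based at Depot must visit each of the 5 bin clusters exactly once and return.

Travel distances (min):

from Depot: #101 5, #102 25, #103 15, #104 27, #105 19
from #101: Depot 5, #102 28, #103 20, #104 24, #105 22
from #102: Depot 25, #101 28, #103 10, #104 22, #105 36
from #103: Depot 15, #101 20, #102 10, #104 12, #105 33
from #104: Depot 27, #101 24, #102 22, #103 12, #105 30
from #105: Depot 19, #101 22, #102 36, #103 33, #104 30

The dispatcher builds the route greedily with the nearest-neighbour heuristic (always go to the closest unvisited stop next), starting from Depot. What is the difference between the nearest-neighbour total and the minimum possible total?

The nearest-neighbour route is 2 min longer than optimal.

From Depot: #101=5, #103=15, #105=19, #102=25, #104=27 → choose #101 (5).
From #101: #103=20, #105=22, #104=24, #102=28 → choose #103 (20).
From #103: #102=10, #104=12, #105=33 → choose #102 (10).
From #102: #104=22, #105=36 → choose #104 (22).
From #104: #105=30 → choose #105 (30).
NN route Depot → #101 → #103 → #102 → #104 → #105 → Depot costs 106.
Optimal: Depot → #101 → #102 → #103 → #104 → #105 → Depot costs 104 (by enumerating all 60 distinct tours).
Excess = 106 − 104 = 2.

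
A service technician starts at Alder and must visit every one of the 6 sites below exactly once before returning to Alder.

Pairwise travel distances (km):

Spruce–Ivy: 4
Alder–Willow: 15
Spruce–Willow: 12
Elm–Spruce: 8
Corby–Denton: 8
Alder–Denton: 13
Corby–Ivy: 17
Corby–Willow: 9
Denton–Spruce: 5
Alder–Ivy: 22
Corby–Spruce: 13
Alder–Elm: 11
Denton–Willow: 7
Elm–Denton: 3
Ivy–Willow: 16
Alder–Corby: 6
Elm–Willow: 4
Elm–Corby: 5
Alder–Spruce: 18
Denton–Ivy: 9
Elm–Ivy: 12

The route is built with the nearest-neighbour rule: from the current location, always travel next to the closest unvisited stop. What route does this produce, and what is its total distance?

At Alder the remaining stops are Corby 6, Elm 11, Denton 13, Willow 15, Spruce 18, Ivy 22; go to Corby.
At Corby the remaining stops are Elm 5, Denton 8, Willow 9, Spruce 13, Ivy 17; go to Elm.
At Elm the remaining stops are Denton 3, Willow 4, Spruce 8, Ivy 12; go to Denton.
At Denton the remaining stops are Spruce 5, Willow 7, Ivy 9; go to Spruce.
At Spruce the remaining stops are Ivy 4, Willow 12; go to Ivy.
At Ivy the remaining stops are Willow 16; go to Willow.
Return Willow→Alder: 15.
Total = 6 + 5 + 3 + 5 + 4 + 16 + 15 = 54.

Total distance 54 km via the nearest-neighbour route Alder → Corby → Elm → Denton → Spruce → Ivy → Willow → Alder.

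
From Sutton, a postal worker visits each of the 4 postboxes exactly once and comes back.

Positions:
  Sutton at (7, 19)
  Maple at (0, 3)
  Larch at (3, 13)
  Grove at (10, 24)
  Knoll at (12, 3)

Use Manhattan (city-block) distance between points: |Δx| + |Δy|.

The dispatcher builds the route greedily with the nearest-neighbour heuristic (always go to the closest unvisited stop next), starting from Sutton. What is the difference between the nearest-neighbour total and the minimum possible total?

From Sutton: Grove=8, Larch=10, Knoll=21, Maple=23 → choose Grove (8).
From Grove: Larch=18, Knoll=23, Maple=31 → choose Larch (18).
From Larch: Maple=13, Knoll=19 → choose Maple (13).
From Maple: Knoll=12 → choose Knoll (12).
NN route Sutton → Grove → Larch → Maple → Knoll → Sutton costs 72.
Optimal: Sutton → Larch → Maple → Knoll → Grove → Sutton costs 66 (by enumerating all 12 distinct tours).
Excess = 72 − 66 = 6.

The nearest-neighbour route is 6 longer than optimal.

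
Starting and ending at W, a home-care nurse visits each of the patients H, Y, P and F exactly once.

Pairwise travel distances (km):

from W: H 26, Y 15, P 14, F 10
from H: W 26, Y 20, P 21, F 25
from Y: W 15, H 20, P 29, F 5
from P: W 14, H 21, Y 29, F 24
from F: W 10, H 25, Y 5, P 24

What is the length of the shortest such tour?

Minimum total distance: 70 km.

W → H → Y → P → F → W: 26+20+29+24+10 = 109
W → H → Y → F → P → W: 26+20+5+24+14 = 89
W → H → P → Y → F → W: 26+21+29+5+10 = 91
W → H → P → F → Y → W: 26+21+24+5+15 = 91
W → H → F → Y → P → W: 26+25+5+29+14 = 99
W → H → F → P → Y → W: 26+25+24+29+15 = 119
W → Y → H → P → F → W: 15+20+21+24+10 = 90
W → Y → H → F → P → W: 15+20+25+24+14 = 98
W → Y → P → H → F → W: 15+29+21+25+10 = 100
W → Y → F → H → P → W: 15+5+25+21+14 = 80
W → P → H → Y → F → W: 14+21+20+5+10 = 70
W → P → Y → H → F → W: 14+29+20+25+10 = 98
The minimum is 70.
One optimal route: W → P → H → Y → F → W (or its reverse).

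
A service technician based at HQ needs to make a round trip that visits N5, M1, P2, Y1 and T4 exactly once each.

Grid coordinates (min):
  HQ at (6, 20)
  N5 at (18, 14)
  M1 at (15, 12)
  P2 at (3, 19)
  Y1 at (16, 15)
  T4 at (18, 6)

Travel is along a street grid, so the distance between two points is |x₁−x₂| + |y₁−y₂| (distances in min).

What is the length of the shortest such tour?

Minimum total distance: 58 min.

With 5 stops there are 5!/2 = 60 distinct round trips (a route and its reverse cost the same).
HQ→N5→M1→P2→Y1→T4→HQ: 18+5+19+17+11+26 = 96
HQ→N5→M1→P2→T4→Y1→HQ: 18+5+19+28+11+15 = 96
HQ→N5→M1→Y1→P2→T4→HQ: 18+5+4+17+28+26 = 98
HQ→N5→M1→Y1→T4→P2→HQ: 18+5+4+11+28+4 = 70
HQ→N5→M1→T4→P2→Y1→HQ: 18+5+9+28+17+15 = 92
HQ→N5→M1→T4→Y1→P2→HQ: 18+5+9+11+17+4 = 64
HQ→N5→P2→M1→Y1→T4→HQ: 18+20+19+4+11+26 = 98
HQ→N5→P2→M1→T4→Y1→HQ: 18+20+19+9+11+15 = 92
HQ→N5→P2→Y1→M1→T4→HQ: 18+20+17+4+9+26 = 94
HQ→N5→P2→Y1→T4→M1→HQ: 18+20+17+11+9+17 = 92
HQ→N5→P2→T4→M1→Y1→HQ: 18+20+28+9+4+15 = 94
HQ→N5→P2→T4→Y1→M1→HQ: 18+20+28+11+4+17 = 98
HQ→N5→Y1→M1→P2→T4→HQ: 18+3+4+19+28+26 = 98
HQ→N5→Y1→M1→T4→P2→HQ: 18+3+4+9+28+4 = 66
… (46 more)
HQ→M1→T4→N5→Y1→P2→HQ: 17+9+8+3+17+4 = 58  ← best
The minimum is 58.
One optimal route: HQ → M1 → T4 → N5 → Y1 → P2 → HQ (or its reverse).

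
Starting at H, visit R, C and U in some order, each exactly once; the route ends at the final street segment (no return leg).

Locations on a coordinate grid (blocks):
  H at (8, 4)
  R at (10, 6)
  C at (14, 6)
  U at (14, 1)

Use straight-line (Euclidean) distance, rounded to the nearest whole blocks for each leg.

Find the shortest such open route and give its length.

There are 3! = 6 possible orderings.
H→R→C→U: 3+4+5 = 12
H→R→U→C: 3+6+5 = 14
H→C→R→U: 6+4+6 = 16
H→C→U→R: 6+5+6 = 17
H→U→R→C: 7+6+4 = 17
H→U→C→R: 7+5+4 = 16
The minimum is 12.
One shortest path: H → R → C → U.

Shortest open route: 12 blocks.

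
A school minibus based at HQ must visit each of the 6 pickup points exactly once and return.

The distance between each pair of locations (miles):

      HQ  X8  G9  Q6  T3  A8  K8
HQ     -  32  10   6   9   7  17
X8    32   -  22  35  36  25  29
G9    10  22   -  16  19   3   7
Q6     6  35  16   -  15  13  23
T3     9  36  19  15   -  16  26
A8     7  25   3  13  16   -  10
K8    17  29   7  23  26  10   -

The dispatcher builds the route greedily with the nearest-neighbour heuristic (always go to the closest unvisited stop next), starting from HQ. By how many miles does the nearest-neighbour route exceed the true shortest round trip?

The nearest-neighbour route is 20 miles longer than optimal.

From HQ: Q6=6, A8=7, T3=9, G9=10, K8=17, X8=32 → choose Q6 (6).
From Q6: A8=13, T3=15, G9=16, K8=23, X8=35 → choose A8 (13).
From A8: G9=3, K8=10, T3=16, X8=25 → choose G9 (3).
From G9: K8=7, T3=19, X8=22 → choose K8 (7).
From K8: T3=26, X8=29 → choose T3 (26).
From T3: X8=36 → choose X8 (36).
NN route HQ → Q6 → A8 → G9 → K8 → T3 → X8 → HQ costs 123.
Optimal: HQ → Q6 → T3 → X8 → G9 → K8 → A8 → HQ costs 103 (by enumerating all 360 distinct tours).
Excess = 123 − 103 = 20.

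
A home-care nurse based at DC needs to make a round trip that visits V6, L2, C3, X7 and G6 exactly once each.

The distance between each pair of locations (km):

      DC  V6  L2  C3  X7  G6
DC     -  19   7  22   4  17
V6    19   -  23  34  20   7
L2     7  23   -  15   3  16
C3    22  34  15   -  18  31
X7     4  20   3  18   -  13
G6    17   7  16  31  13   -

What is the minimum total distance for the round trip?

There are 60 distinct closed tours to check (reversals are equivalent).
DC → V6 → L2 → C3 → X7 → G6 → DC: 19+23+15+18+13+17 = 105
DC → V6 → L2 → C3 → G6 → X7 → DC: 19+23+15+31+13+4 = 105
DC → V6 → L2 → X7 → C3 → G6 → DC: 19+23+3+18+31+17 = 111
DC → V6 → L2 → X7 → G6 → C3 → DC: 19+23+3+13+31+22 = 111
DC → V6 → L2 → G6 → C3 → X7 → DC: 19+23+16+31+18+4 = 111
DC → V6 → L2 → G6 → X7 → C3 → DC: 19+23+16+13+18+22 = 111
DC → V6 → C3 → L2 → X7 → G6 → DC: 19+34+15+3+13+17 = 101
DC → V6 → C3 → L2 → G6 → X7 → DC: 19+34+15+16+13+4 = 101
DC → V6 → C3 → X7 → L2 → G6 → DC: 19+34+18+3+16+17 = 107
DC → V6 → C3 → X7 → G6 → L2 → DC: 19+34+18+13+16+7 = 107
DC → V6 → C3 → G6 → L2 → X7 → DC: 19+34+31+16+3+4 = 107
DC → V6 → C3 → G6 → X7 → L2 → DC: 19+34+31+13+3+7 = 107
DC → V6 → X7 → L2 → C3 → G6 → DC: 19+20+3+15+31+17 = 105
DC → V6 → X7 → L2 → G6 → C3 → DC: 19+20+3+16+31+22 = 111
… (46 more)
DC → V6 → G6 → L2 → C3 → X7 → DC: 19+7+16+15+18+4 = 79  ← best
The minimum is 79.
One optimal route: DC → V6 → G6 → L2 → C3 → X7 → DC (or its reverse).

79 km — the shortest possible round trip.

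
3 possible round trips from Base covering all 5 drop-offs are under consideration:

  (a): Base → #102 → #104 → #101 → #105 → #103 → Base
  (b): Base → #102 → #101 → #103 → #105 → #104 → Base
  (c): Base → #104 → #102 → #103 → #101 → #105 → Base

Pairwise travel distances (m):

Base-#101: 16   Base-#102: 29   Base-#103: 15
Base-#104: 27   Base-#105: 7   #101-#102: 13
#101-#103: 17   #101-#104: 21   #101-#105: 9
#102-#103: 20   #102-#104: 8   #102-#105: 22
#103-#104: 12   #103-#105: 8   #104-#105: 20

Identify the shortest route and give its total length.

88 m — (c) is the shortest.

(a): 29 + 8 + 21 + 9 + 8 + 15 = 90
(b): 29 + 13 + 17 + 8 + 20 + 27 = 114
(c): 27 + 8 + 20 + 17 + 9 + 7 = 88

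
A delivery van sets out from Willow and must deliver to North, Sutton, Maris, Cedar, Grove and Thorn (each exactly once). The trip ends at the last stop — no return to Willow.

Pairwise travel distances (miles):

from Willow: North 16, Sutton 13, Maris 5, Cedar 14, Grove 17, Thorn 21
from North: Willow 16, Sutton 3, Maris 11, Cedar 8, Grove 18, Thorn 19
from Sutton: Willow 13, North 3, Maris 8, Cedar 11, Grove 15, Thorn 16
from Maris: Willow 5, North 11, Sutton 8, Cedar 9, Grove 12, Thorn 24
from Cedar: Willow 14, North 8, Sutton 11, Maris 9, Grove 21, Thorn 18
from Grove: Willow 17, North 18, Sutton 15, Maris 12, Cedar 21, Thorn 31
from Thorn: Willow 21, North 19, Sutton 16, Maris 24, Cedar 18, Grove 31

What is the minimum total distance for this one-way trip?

There are 6! = 720 possible orderings.
Willow - North - Sutton - Maris - Cedar - Grove - Thorn: 16+3+8+9+21+31 = 88
Willow - North - Sutton - Maris - Cedar - Thorn - Grove: 16+3+8+9+18+31 = 85
Willow - North - Sutton - Maris - Grove - Cedar - Thorn: 16+3+8+12+21+18 = 78
Willow - North - Sutton - Maris - Grove - Thorn - Cedar: 16+3+8+12+31+18 = 88
Willow - North - Sutton - Maris - Thorn - Cedar - Grove: 16+3+8+24+18+21 = 90
Willow - North - Sutton - Maris - Thorn - Grove - Cedar: 16+3+8+24+31+21 = 103
Willow - North - Sutton - Cedar - Maris - Grove - Thorn: 16+3+11+9+12+31 = 82
Willow - North - Sutton - Cedar - Maris - Thorn - Grove: 16+3+11+9+24+31 = 94
… (712 more)
Willow - Maris - Grove - Sutton - North - Cedar - Thorn: 5+12+15+3+8+18 = 61  ← best
The minimum is 61.
One shortest path: Willow → Maris → Grove → Sutton → North → Cedar → Thorn.

Shortest open route: 61 miles.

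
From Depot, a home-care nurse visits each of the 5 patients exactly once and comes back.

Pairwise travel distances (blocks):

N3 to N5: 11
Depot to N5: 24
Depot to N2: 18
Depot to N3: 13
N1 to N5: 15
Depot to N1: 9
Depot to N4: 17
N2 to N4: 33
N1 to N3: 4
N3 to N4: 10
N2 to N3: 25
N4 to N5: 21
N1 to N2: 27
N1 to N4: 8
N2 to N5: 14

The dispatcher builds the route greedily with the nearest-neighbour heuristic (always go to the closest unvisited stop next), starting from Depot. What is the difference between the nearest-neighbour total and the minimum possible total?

Excess over optimum: 6 blocks.

From Depot: N1=9, N3=13, N4=17, N2=18, N5=24 → choose N1 (9).
From N1: N3=4, N4=8, N5=15, N2=27 → choose N3 (4).
From N3: N4=10, N5=11, N2=25 → choose N4 (10).
From N4: N5=21, N2=33 → choose N5 (21).
From N5: N2=14 → choose N2 (14).
NN route Depot → N1 → N3 → N4 → N5 → N2 → Depot costs 76.
Optimal: Depot → N1 → N4 → N3 → N5 → N2 → Depot costs 70 (by enumerating all 60 distinct tours).
Excess = 76 − 70 = 6.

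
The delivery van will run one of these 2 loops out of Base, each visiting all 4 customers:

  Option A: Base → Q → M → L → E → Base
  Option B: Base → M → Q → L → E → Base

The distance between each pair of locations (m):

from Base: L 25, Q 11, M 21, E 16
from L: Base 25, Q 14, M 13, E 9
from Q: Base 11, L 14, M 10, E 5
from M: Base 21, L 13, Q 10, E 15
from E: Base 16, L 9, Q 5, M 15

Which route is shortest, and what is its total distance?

59 m — Option A is the shortest.

Option A: 11 + 10 + 13 + 9 + 16 = 59
Option B: 21 + 10 + 14 + 9 + 16 = 70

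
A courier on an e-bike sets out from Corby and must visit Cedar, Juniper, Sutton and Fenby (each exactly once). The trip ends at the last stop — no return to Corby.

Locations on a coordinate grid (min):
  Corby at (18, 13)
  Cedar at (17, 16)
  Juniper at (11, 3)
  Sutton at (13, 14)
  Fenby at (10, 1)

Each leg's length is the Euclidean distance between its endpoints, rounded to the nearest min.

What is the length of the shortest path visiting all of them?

There are 4! = 24 possible orderings.
Corby - Cedar - Juniper - Sutton - Fenby: 3+14+11+13 = 41
Corby - Cedar - Juniper - Fenby - Sutton: 3+14+2+13 = 32
Corby - Cedar - Sutton - Juniper - Fenby: 3+4+11+2 = 20
Corby - Cedar - Sutton - Fenby - Juniper: 3+4+13+2 = 22
Corby - Cedar - Fenby - Juniper - Sutton: 3+17+2+11 = 33
Corby - Cedar - Fenby - Sutton - Juniper: 3+17+13+11 = 44
Corby - Juniper - Cedar - Sutton - Fenby: 12+14+4+13 = 43
Corby - Juniper - Cedar - Fenby - Sutton: 12+14+17+13 = 56
Corby - Juniper - Sutton - Cedar - Fenby: 12+11+4+17 = 44
Corby - Juniper - Sutton - Fenby - Cedar: 12+11+13+17 = 53
Corby - Juniper - Fenby - Cedar - Sutton: 12+2+17+4 = 35
Corby - Juniper - Fenby - Sutton - Cedar: 12+2+13+4 = 31
Corby - Sutton - Cedar - Juniper - Fenby: 5+4+14+2 = 25
Corby - Sutton - Cedar - Fenby - Juniper: 5+4+17+2 = 28
… (10 more)
The minimum is 20.
One shortest path: Corby → Cedar → Sutton → Juniper → Fenby.

Shortest open route: 20 min.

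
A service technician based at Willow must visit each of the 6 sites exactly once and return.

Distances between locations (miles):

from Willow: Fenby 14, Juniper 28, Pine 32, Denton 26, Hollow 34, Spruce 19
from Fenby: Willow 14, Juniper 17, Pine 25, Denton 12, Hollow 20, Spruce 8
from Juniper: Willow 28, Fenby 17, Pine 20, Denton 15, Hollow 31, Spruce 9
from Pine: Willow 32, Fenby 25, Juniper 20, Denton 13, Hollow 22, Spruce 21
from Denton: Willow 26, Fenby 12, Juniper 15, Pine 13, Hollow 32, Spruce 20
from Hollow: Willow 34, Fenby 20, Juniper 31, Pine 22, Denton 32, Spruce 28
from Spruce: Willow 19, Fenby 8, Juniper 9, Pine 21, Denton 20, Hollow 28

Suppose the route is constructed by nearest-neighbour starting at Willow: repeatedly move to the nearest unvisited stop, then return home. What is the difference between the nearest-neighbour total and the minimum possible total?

From Willow: Fenby=14, Spruce=19, Denton=26, Juniper=28, Pine=32, Hollow=34 → choose Fenby (14).
From Fenby: Spruce=8, Denton=12, Juniper=17, Hollow=20, Pine=25 → choose Spruce (8).
From Spruce: Juniper=9, Denton=20, Pine=21, Hollow=28 → choose Juniper (9).
From Juniper: Denton=15, Pine=20, Hollow=31 → choose Denton (15).
From Denton: Pine=13, Hollow=32 → choose Pine (13).
From Pine: Hollow=22 → choose Hollow (22).
NN route Willow → Fenby → Spruce → Juniper → Denton → Pine → Hollow → Willow costs 115.
Optimal: Willow → Fenby → Hollow → Pine → Denton → Juniper → Spruce → Willow costs 112 (by enumerating all 360 distinct tours).
Excess = 115 − 112 = 3.

Excess over optimum: 3 miles.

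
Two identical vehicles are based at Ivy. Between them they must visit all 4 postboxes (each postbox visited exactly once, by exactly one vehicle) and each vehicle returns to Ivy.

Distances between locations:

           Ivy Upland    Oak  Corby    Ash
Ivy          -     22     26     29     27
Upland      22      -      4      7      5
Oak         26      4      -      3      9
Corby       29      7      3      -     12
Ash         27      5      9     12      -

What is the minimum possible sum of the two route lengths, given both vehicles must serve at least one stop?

Minimum combined distance: 112.

Check every non-empty split of the stops between the two vehicles; for each half take its own optimal tour:
  {Upland} + {Oak, Corby, Ash}: 44 + 68 = 112
  {Oak} + {Upland, Corby, Ash}: 52 + 68 = 120
  {Upland, Oak} + {Corby, Ash}: 52 + 68 = 120
  {Corby} + {Upland, Oak, Ash}: 58 + 62 = 120
  {Upland, Corby} + {Oak, Ash}: 58 + 62 = 120
  {Oak, Corby} + {Upland, Ash}: 58 + 54 = 112
  … (7 splits in total)
Best: vehicle 1 Ivy → Upland → Ivy = 44; vehicle 2 Ivy → Oak → Corby → Ash → Ivy = 68; combined 112.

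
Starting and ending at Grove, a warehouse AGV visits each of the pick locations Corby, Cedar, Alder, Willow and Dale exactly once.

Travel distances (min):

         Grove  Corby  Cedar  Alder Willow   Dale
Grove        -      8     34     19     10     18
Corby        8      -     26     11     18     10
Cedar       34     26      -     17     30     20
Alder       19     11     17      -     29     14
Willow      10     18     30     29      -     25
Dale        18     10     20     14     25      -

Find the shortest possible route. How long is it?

89 min — the shortest possible round trip.

With 5 stops there are 5!/2 = 60 distinct round trips (a route and its reverse cost the same).
Grove - Corby - Cedar - Alder - Willow - Dale - Grove: 8+26+17+29+25+18 = 123
Grove - Corby - Cedar - Alder - Dale - Willow - Grove: 8+26+17+14+25+10 = 100
Grove - Corby - Cedar - Willow - Alder - Dale - Grove: 8+26+30+29+14+18 = 125
Grove - Corby - Cedar - Willow - Dale - Alder - Grove: 8+26+30+25+14+19 = 122
Grove - Corby - Cedar - Dale - Alder - Willow - Grove: 8+26+20+14+29+10 = 107
Grove - Corby - Cedar - Dale - Willow - Alder - Grove: 8+26+20+25+29+19 = 127
Grove - Corby - Alder - Cedar - Willow - Dale - Grove: 8+11+17+30+25+18 = 109
Grove - Corby - Alder - Cedar - Dale - Willow - Grove: 8+11+17+20+25+10 = 91
Grove - Corby - Alder - Willow - Cedar - Dale - Grove: 8+11+29+30+20+18 = 116
Grove - Corby - Alder - Willow - Dale - Cedar - Grove: 8+11+29+25+20+34 = 127
Grove - Corby - Alder - Dale - Cedar - Willow - Grove: 8+11+14+20+30+10 = 93
Grove - Corby - Alder - Dale - Willow - Cedar - Grove: 8+11+14+25+30+34 = 122
Grove - Corby - Willow - Cedar - Alder - Dale - Grove: 8+18+30+17+14+18 = 105
Grove - Corby - Willow - Cedar - Dale - Alder - Grove: 8+18+30+20+14+19 = 109
… (46 more)
Grove - Corby - Dale - Alder - Cedar - Willow - Grove: 8+10+14+17+30+10 = 89  ← best
The minimum is 89.
One optimal route: Grove → Corby → Dale → Alder → Cedar → Willow → Grove (or its reverse).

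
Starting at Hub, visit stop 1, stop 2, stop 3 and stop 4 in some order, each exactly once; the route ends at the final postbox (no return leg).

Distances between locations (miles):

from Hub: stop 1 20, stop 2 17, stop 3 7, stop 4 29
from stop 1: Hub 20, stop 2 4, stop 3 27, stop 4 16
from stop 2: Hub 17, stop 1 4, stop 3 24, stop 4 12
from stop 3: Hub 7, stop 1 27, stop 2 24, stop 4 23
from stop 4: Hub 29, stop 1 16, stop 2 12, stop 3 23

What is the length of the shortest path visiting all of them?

46 miles — the minimum one-way total.

There are 4! = 24 possible orderings.
Hub→stop 1→stop 2→stop 3→stop 4: 20+4+24+23 = 71
Hub→stop 1→stop 2→stop 4→stop 3: 20+4+12+23 = 59
Hub→stop 1→stop 3→stop 2→stop 4: 20+27+24+12 = 83
Hub→stop 1→stop 3→stop 4→stop 2: 20+27+23+12 = 82
Hub→stop 1→stop 4→stop 2→stop 3: 20+16+12+24 = 72
Hub→stop 1→stop 4→stop 3→stop 2: 20+16+23+24 = 83
Hub→stop 2→stop 1→stop 3→stop 4: 17+4+27+23 = 71
Hub→stop 2→stop 1→stop 4→stop 3: 17+4+16+23 = 60
Hub→stop 2→stop 3→stop 1→stop 4: 17+24+27+16 = 84
Hub→stop 2→stop 3→stop 4→stop 1: 17+24+23+16 = 80
Hub→stop 2→stop 4→stop 1→stop 3: 17+12+16+27 = 72
Hub→stop 2→stop 4→stop 3→stop 1: 17+12+23+27 = 79
Hub→stop 3→stop 1→stop 2→stop 4: 7+27+4+12 = 50
Hub→stop 3→stop 1→stop 4→stop 2: 7+27+16+12 = 62
… (10 more)
Hub→stop 3→stop 4→stop 2→stop 1: 7+23+12+4 = 46  ← best
The minimum is 46.
One shortest path: Hub → stop 3 → stop 4 → stop 2 → stop 1.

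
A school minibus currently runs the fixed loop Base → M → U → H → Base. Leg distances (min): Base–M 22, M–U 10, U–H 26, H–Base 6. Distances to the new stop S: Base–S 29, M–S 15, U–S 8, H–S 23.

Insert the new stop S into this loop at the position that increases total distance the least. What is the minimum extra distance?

Minimum extra distance: 5 min, inserting S between U and H.

Insertion cost between consecutive stops i–j is d(i,S) + d(S,j) − d(i,j):
  between Base and M: 29 + 15 − 22 = 22
  between M and U: 15 + 8 − 10 = 13
  between U and H: 8 + 23 − 26 = 5
  between H and Base: 23 + 29 − 6 = 46
Cheapest insertion is between U and H, adding 5.
New total = 64 + 5 = 69.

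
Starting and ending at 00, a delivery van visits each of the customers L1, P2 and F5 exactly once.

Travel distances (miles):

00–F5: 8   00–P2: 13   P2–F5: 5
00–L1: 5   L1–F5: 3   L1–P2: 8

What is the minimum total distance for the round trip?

There are 3 distinct closed tours to check (reversals are equivalent).
00 → L1 → P2 → F5 → 00: 5+8+5+8 = 26
00 → L1 → F5 → P2 → 00: 5+3+5+13 = 26
00 → P2 → L1 → F5 → 00: 13+8+3+8 = 32
The minimum is 26.
One optimal route: 00 → L1 → P2 → F5 → 00 (or its reverse).

Shortest round trip = 26 miles.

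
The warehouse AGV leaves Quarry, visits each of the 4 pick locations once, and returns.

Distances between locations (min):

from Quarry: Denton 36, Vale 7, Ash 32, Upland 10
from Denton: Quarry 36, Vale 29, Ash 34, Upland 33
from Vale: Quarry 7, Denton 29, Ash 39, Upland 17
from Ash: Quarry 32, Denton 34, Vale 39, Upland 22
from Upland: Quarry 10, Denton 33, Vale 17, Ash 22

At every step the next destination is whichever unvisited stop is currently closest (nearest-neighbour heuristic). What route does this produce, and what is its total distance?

116 min along Quarry → Vale → Upland → Ash → Denton → Quarry.

At Quarry the remaining stops are Vale 7, Upland 10, Ash 32, Denton 36; go to Vale.
At Vale the remaining stops are Upland 17, Denton 29, Ash 39; go to Upland.
At Upland the remaining stops are Ash 22, Denton 33; go to Ash.
At Ash the remaining stops are Denton 34; go to Denton.
Return Denton→Quarry: 36.
Total = 7 + 17 + 22 + 34 + 36 = 116.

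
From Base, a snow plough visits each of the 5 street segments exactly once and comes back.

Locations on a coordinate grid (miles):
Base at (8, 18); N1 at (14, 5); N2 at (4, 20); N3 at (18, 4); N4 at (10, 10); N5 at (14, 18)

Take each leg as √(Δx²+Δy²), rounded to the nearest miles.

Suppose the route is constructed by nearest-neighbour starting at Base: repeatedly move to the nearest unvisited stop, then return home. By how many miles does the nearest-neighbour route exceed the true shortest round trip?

Base: N2=4, N5=6, N4=8, N1=14, N3=17 ⇒ N2
N2: N5=10, N4=12, N1=18, N3=21 ⇒ N5
N5: N4=9, N1=13, N3=15 ⇒ N4
N4: N1=6, N3=10 ⇒ N1
N1: N3=4 ⇒ N3
NN route Base → N2 → N5 → N4 → N1 → N3 → Base costs 50.
Optimal: Base → N2 → N4 → N1 → N3 → N5 → Base costs 47 (by enumerating all 60 distinct tours).
Excess = 50 − 47 = 3.

3 miles longer than the optimal tour.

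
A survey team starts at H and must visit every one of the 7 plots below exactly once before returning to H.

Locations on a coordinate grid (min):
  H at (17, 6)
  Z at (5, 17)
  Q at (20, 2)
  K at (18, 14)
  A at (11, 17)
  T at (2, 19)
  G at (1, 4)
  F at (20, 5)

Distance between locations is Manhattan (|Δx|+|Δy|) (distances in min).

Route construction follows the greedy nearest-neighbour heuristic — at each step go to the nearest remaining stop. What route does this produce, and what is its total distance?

Nearest-neighbour total = 76 min; route H → F → Q → K → A → Z → T → G → H.

H → [F:4 / Q:7 / K:9 / A:17 / G:18 / Z:23 / T:28] → F (4)
F → [Q:3 / K:11 / G:20 / A:21 / Z:27 / T:32] → Q (3)
Q → [K:14 / G:21 / A:24 / Z:30 / T:35] → K (14)
K → [A:10 / Z:16 / T:21 / G:27] → A (10)
A → [Z:6 / T:11 / G:23] → Z (6)
Z → [T:5 / G:17] → T (5)
T → [G:16] → G (16)
Return G→H: 18.
Total = 4 + 3 + 14 + 10 + 6 + 5 + 16 + 18 = 76.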